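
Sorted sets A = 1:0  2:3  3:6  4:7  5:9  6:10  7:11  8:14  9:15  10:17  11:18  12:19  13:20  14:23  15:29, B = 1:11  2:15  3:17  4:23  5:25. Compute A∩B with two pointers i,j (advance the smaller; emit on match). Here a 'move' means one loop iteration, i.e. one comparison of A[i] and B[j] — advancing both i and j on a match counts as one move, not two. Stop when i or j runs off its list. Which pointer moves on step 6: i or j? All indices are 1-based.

i=1 j=1: 0<11, i++
i=2 j=1: 3<11, i++
i=3 j=1: 6<11, i++
i=4 j=1: 7<11, i++
i=5 j=1: 9<11, i++
i=6 j=1: 10<11, i++

i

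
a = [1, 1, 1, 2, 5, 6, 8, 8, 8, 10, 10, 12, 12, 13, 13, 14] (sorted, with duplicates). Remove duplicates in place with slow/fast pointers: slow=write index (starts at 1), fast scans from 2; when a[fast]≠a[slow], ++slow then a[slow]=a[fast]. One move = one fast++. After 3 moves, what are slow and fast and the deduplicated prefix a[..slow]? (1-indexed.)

(s=1,f=2) a[fast]=1=a[slow] dup → fast++
(s=1,f=3) a[fast]=1=a[slow] dup → fast++
(s=1,f=4) a[fast]=2≠a[slow]=1 write a[2]=2 → slow++,fast++

slow=2, fast=5, prefix=[1, 2]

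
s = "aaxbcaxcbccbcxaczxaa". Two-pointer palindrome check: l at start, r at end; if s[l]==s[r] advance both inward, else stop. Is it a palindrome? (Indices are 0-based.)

not a palindrome (mismatch at 3,16)

[0,19] 'a'=='a' → l++,r--
[1,18] 'a'=='a' → l++,r--
[2,17] 'x'=='x' → l++,r--
[3,16] 'b'!='z' → stop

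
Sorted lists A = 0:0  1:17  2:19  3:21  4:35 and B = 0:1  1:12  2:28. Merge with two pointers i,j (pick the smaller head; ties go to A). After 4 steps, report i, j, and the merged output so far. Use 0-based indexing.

i=2, j=2, merged so far=[0, 1, 12, 17]

i=0 j=0: A[i]=0<=B[j]=1 take 0, i++
i=1 j=0: A[i]=17>B[j]=1 take 1, j++
i=1 j=1: A[i]=17>B[j]=12 take 12, j++
i=1 j=2: A[i]=17<=B[j]=28 take 17, i++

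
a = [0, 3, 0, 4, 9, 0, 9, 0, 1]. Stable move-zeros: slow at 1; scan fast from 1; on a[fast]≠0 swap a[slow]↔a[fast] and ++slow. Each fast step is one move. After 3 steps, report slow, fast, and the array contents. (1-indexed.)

(s=1,f=1) a[fast]=0 → fast++
(s=1,f=2) a[fast]=3≠0 swap→a[1]=3 → slow++,fast++
(s=2,f=3) a[fast]=0 → fast++

slow=2, fast=4, a=[3, 0, 0, 4, 9, 0, 9, 0, 1]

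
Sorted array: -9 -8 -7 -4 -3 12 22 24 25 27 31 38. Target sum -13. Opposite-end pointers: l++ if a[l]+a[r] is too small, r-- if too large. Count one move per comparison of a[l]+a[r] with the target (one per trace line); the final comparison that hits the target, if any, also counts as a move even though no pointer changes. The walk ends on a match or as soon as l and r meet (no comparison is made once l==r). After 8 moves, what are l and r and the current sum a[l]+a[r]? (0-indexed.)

l=0 r=11: -9+38=29 >-13, r--
l=0 r=10: -9+31=22 >-13, r--
l=0 r=9: -9+27=18 >-13, r--
l=0 r=8: -9+25=16 >-13, r--
l=0 r=7: -9+24=15 >-13, r--
l=0 r=6: -9+22=13 >-13, r--
l=0 r=5: -9+12=3 >-13, r--
l=0 r=4: -9+-3=-12 >-13, r--

l=0, r=3, sum=-13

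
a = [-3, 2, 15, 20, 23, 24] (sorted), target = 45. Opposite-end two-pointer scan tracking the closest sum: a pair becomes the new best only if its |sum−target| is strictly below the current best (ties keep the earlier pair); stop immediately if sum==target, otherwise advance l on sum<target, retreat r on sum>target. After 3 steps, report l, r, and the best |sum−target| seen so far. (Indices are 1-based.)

l=4, r=6, best |Δ|=6

l=1 r=6: -3+24=21 d=24 *, l++
l=2 r=6: 2+24=26 d=19 *, l++
l=3 r=6: 15+24=39 d=6 *, l++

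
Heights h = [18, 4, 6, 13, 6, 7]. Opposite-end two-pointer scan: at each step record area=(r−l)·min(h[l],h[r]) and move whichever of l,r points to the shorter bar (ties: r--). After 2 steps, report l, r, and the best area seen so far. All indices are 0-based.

l=0, r=3, best area=35

l=0 r=5: min(18,7)*5=35 best=35 *, r--
l=0 r=4: min(18,6)*4=24 best=35, r--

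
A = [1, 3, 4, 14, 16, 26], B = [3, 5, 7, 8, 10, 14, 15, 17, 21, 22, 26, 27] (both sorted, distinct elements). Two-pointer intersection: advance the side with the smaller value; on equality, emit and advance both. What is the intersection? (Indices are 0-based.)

[i=0,j=0] 1<3 → i++
[i=1,j=0] 3==3 emit → i++,j++
[i=2,j=1] 4<5 → i++
[i=3,j=1] 14>5 → j++
[i=3,j=2] 14>7 → j++
[i=3,j=3] 14>8 → j++
[i=3,j=4] 14>10 → j++
[i=3,j=5] 14==14 emit → i++,j++
[i=4,j=6] 16>15 → j++
[i=4,j=7] 16<17 → i++
[i=5,j=7] 26>17 → j++
[i=5,j=8] 26>21 → j++
[i=5,j=9] 26>22 → j++
[i=5,j=10] 26==26 emit → i++,j++

intersection = [3, 14, 26]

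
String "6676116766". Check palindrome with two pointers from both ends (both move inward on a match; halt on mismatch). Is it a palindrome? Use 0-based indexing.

palindrome

[0,9] '6'=='6' → l++,r--
[1,8] '6'=='6' → l++,r--
[2,7] '7'=='7' → l++,r--
[3,6] '6'=='6' → l++,r--
[4,5] '1'=='1' → l++,r--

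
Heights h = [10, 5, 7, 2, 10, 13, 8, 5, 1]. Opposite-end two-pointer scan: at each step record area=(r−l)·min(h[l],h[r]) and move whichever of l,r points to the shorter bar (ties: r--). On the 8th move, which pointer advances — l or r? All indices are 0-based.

l=0 r=8: min(10,1)*8=8 best=8 *, r--
l=0 r=7: min(10,5)*7=35 best=35 *, r--
l=0 r=6: min(10,8)*6=48 best=48 *, r--
l=0 r=5: min(10,13)*5=50 best=50 *, l++
l=1 r=5: min(5,13)*4=20 best=50, l++
l=2 r=5: min(7,13)*3=21 best=50, l++
l=3 r=5: min(2,13)*2=4 best=50, l++
l=4 r=5: min(10,13)*1=10 best=50, l++

l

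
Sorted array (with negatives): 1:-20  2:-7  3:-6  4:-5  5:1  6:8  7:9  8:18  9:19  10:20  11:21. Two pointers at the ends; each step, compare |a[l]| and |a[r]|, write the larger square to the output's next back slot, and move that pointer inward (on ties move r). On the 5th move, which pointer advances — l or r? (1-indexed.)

[1,11] |-20|<=|21| out[11]=441 → r--
[1,10] |-20|<=|20| out[10]=400 → r--
[1,9] |-20|>|19| out[9]=400 → l++
[2,9] |-7|<=|19| out[8]=361 → r--
[2,8] |-7|<=|18| out[7]=324 → r--

r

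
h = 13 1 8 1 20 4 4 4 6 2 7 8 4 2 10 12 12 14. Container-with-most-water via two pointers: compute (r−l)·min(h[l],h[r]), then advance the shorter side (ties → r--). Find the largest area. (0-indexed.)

l=0 r=17: min(13,14)*17=221 best=221 *, l++
l=1 r=17: min(1,14)*16=16 best=221, l++
l=2 r=17: min(8,14)*15=120 best=221, l++
l=3 r=17: min(1,14)*14=14 best=221, l++
l=4 r=17: min(20,14)*13=182 best=221, r--
l=4 r=16: min(20,12)*12=144 best=221, r--
l=4 r=15: min(20,12)*11=132 best=221, r--
l=4 r=14: min(20,10)*10=100 best=221, r--
l=4 r=13: min(20,2)*9=18 best=221, r--
l=4 r=12: min(20,4)*8=32 best=221, r--
l=4 r=11: min(20,8)*7=56 best=221, r--
l=4 r=10: min(20,7)*6=42 best=221, r--
l=4 r=9: min(20,2)*5=10 best=221, r--
l=4 r=8: min(20,6)*4=24 best=221, r--
l=4 r=7: min(20,4)*3=12 best=221, r--
l=4 r=6: min(20,4)*2=8 best=221, r--
l=4 r=5: min(20,4)*1=4 best=221, r--

max area = 221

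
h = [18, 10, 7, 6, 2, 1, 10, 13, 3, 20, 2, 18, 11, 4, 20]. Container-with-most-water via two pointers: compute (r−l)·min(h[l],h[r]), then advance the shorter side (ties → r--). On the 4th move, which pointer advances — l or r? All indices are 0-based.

l

[0,14] min(18,20)*14=252 best=252 * → l++
[1,14] min(10,20)*13=130 best=252 → l++
[2,14] min(7,20)*12=84 best=252 → l++
[3,14] min(6,20)*11=66 best=252 → l++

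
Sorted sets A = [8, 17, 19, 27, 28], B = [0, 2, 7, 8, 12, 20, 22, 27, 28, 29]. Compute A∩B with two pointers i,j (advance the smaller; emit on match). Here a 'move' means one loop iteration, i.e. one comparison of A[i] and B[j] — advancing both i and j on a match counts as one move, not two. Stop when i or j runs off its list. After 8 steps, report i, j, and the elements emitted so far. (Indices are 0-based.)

i=3, j=6, emitted=[8]

i=0 j=0: 8>0, j++
i=0 j=1: 8>2, j++
i=0 j=2: 8>7, j++
i=0 j=3: 8==8 emit, i++,j++
i=1 j=4: 17>12, j++
i=1 j=5: 17<20, i++
i=2 j=5: 19<20, i++
i=3 j=5: 27>20, j++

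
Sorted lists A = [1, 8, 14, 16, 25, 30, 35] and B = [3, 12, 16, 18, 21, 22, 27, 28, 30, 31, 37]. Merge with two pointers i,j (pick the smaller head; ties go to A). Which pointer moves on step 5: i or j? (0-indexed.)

i

[i=0,j=0] A[i]=1<=B[j]=3 take 1 → i++
[i=1,j=0] A[i]=8>B[j]=3 take 3 → j++
[i=1,j=1] A[i]=8<=B[j]=12 take 8 → i++
[i=2,j=1] A[i]=14>B[j]=12 take 12 → j++
[i=2,j=2] A[i]=14<=B[j]=16 take 14 → i++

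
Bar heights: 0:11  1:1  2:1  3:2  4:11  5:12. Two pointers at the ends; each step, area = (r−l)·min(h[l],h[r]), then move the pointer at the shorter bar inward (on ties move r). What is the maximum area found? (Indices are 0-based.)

l=0 r=5: min(11,12)*5=55 best=55 *, l++
l=1 r=5: min(1,12)*4=4 best=55, l++
l=2 r=5: min(1,12)*3=3 best=55, l++
l=3 r=5: min(2,12)*2=4 best=55, l++
l=4 r=5: min(11,12)*1=11 best=55, l++

max area = 55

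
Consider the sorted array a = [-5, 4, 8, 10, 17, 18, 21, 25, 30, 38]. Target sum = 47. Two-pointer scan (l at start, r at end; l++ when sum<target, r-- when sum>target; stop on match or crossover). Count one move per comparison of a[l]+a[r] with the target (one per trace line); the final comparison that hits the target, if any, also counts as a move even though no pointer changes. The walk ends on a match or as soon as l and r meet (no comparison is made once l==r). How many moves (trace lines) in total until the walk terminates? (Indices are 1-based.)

6 moves

[1,10] -5+38=33 <47 → l++
[2,10] 4+38=42 <47 → l++
[3,10] 8+38=46 <47 → l++
[4,10] 10+38=48 >47 → r--
[4,9] 10+30=40 <47 → l++
[5,9] 17+30=47 → found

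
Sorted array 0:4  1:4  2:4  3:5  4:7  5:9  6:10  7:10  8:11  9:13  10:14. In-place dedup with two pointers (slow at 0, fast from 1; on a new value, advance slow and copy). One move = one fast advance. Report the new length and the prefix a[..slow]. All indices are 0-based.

length 8; prefix = [4, 5, 7, 9, 10, 11, 13, 14]

(s=0,f=1) a[fast]=4=a[slow] dup → fast++
(s=0,f=2) a[fast]=4=a[slow] dup → fast++
(s=0,f=3) a[fast]=5≠a[slow]=4 write a[1]=5 → slow++,fast++
(s=1,f=4) a[fast]=7≠a[slow]=5 write a[2]=7 → slow++,fast++
(s=2,f=5) a[fast]=9≠a[slow]=7 write a[3]=9 → slow++,fast++
(s=3,f=6) a[fast]=10≠a[slow]=9 write a[4]=10 → slow++,fast++
(s=4,f=7) a[fast]=10=a[slow] dup → fast++
(s=4,f=8) a[fast]=11≠a[slow]=10 write a[5]=11 → slow++,fast++
(s=5,f=9) a[fast]=13≠a[slow]=11 write a[6]=13 → slow++,fast++
(s=6,f=10) a[fast]=14≠a[slow]=13 write a[7]=14 → slow++,fast++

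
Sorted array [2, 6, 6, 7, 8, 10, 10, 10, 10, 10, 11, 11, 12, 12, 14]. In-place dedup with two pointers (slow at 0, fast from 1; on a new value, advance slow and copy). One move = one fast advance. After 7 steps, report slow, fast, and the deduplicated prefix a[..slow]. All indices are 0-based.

slow=4, fast=8, prefix=[2, 6, 7, 8, 10]

(s=0,f=1) a[fast]=6≠a[slow]=2 write a[1]=6 → slow++,fast++
(s=1,f=2) a[fast]=6=a[slow] dup → fast++
(s=1,f=3) a[fast]=7≠a[slow]=6 write a[2]=7 → slow++,fast++
(s=2,f=4) a[fast]=8≠a[slow]=7 write a[3]=8 → slow++,fast++
(s=3,f=5) a[fast]=10≠a[slow]=8 write a[4]=10 → slow++,fast++
(s=4,f=6) a[fast]=10=a[slow] dup → fast++
(s=4,f=7) a[fast]=10=a[slow] dup → fast++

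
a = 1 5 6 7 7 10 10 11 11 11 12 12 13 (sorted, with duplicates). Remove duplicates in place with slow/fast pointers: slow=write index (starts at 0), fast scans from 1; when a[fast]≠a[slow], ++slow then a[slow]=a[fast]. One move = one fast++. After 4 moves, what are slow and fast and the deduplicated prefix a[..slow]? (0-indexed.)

slow=0 fast=1: a[fast]=5≠a[slow]=1 write a[1]=5, slow++,fast++
slow=1 fast=2: a[fast]=6≠a[slow]=5 write a[2]=6, slow++,fast++
slow=2 fast=3: a[fast]=7≠a[slow]=6 write a[3]=7, slow++,fast++
slow=3 fast=4: a[fast]=7=a[slow] dup, fast++

slow=3, fast=5, prefix=[1, 5, 6, 7]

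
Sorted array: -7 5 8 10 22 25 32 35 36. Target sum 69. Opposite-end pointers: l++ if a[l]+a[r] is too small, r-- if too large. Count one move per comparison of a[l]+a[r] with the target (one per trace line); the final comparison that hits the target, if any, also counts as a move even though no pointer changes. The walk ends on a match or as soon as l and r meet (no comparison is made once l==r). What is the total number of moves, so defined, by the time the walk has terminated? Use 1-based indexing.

8 moves

l=1 r=9: -7+36=29 <69, l++
l=2 r=9: 5+36=41 <69, l++
l=3 r=9: 8+36=44 <69, l++
l=4 r=9: 10+36=46 <69, l++
l=5 r=9: 22+36=58 <69, l++
l=6 r=9: 25+36=61 <69, l++
l=7 r=9: 32+36=68 <69, l++
l=8 r=9: 35+36=71 >69, r--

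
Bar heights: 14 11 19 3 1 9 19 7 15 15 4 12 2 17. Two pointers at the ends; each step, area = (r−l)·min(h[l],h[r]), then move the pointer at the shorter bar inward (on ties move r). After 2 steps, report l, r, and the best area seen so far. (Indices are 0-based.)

l=0 r=13: min(14,17)*13=182 best=182 *, l++
l=1 r=13: min(11,17)*12=132 best=182, l++

l=2, r=13, best area=182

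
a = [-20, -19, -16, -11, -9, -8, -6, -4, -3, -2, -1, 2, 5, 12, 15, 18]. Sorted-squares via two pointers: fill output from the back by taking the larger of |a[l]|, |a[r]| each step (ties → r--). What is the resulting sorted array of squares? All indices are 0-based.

[1, 4, 4, 9, 16, 25, 36, 64, 81, 121, 144, 225, 256, 324, 361, 400]

[0,15] |-20|>|18| out[15]=400 → l++
[1,15] |-19|>|18| out[14]=361 → l++
[2,15] |-16|<=|18| out[13]=324 → r--
[2,14] |-16|>|15| out[12]=256 → l++
[3,14] |-11|<=|15| out[11]=225 → r--
[3,13] |-11|<=|12| out[10]=144 → r--
[3,12] |-11|>|5| out[9]=121 → l++
[4,12] |-9|>|5| out[8]=81 → l++
[5,12] |-8|>|5| out[7]=64 → l++
[6,12] |-6|>|5| out[6]=36 → l++
[7,12] |-4|<=|5| out[5]=25 → r--
[7,11] |-4|>|2| out[4]=16 → l++
[8,11] |-3|>|2| out[3]=9 → l++
[9,11] |-2|<=|2| out[2]=4 → r--
[9,10] |-2|>|-1| out[1]=4 → l++
[10,10] |-1|<=|-1| out[0]=1 → r--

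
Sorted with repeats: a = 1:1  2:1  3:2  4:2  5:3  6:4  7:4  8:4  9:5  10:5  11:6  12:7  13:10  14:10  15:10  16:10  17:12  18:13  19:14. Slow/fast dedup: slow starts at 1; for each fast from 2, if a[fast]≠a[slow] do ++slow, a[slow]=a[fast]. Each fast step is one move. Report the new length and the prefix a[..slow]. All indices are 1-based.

length 11; prefix = [1, 2, 3, 4, 5, 6, 7, 10, 12, 13, 14]

(s=1,f=2) a[fast]=1=a[slow] dup → fast++
(s=1,f=3) a[fast]=2≠a[slow]=1 write a[2]=2 → slow++,fast++
(s=2,f=4) a[fast]=2=a[slow] dup → fast++
(s=2,f=5) a[fast]=3≠a[slow]=2 write a[3]=3 → slow++,fast++
(s=3,f=6) a[fast]=4≠a[slow]=3 write a[4]=4 → slow++,fast++
(s=4,f=7) a[fast]=4=a[slow] dup → fast++
(s=4,f=8) a[fast]=4=a[slow] dup → fast++
(s=4,f=9) a[fast]=5≠a[slow]=4 write a[5]=5 → slow++,fast++
(s=5,f=10) a[fast]=5=a[slow] dup → fast++
(s=5,f=11) a[fast]=6≠a[slow]=5 write a[6]=6 → slow++,fast++
(s=6,f=12) a[fast]=7≠a[slow]=6 write a[7]=7 → slow++,fast++
(s=7,f=13) a[fast]=10≠a[slow]=7 write a[8]=10 → slow++,fast++
(s=8,f=14) a[fast]=10=a[slow] dup → fast++
(s=8,f=15) a[fast]=10=a[slow] dup → fast++
(s=8,f=16) a[fast]=10=a[slow] dup → fast++
(s=8,f=17) a[fast]=12≠a[slow]=10 write a[9]=12 → slow++,fast++
(s=9,f=18) a[fast]=13≠a[slow]=12 write a[10]=13 → slow++,fast++
(s=10,f=19) a[fast]=14≠a[slow]=13 write a[11]=14 → slow++,fast++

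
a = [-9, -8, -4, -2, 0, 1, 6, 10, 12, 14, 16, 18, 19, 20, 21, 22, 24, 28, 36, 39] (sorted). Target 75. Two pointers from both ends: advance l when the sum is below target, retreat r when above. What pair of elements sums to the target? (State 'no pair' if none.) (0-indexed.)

(36, 39)

l=0 r=19: -9+39=30 <75, l++
l=1 r=19: -8+39=31 <75, l++
l=2 r=19: -4+39=35 <75, l++
l=3 r=19: -2+39=37 <75, l++
l=4 r=19: 0+39=39 <75, l++
l=5 r=19: 1+39=40 <75, l++
l=6 r=19: 6+39=45 <75, l++
l=7 r=19: 10+39=49 <75, l++
l=8 r=19: 12+39=51 <75, l++
l=9 r=19: 14+39=53 <75, l++
l=10 r=19: 16+39=55 <75, l++
l=11 r=19: 18+39=57 <75, l++
l=12 r=19: 19+39=58 <75, l++
l=13 r=19: 20+39=59 <75, l++
l=14 r=19: 21+39=60 <75, l++
l=15 r=19: 22+39=61 <75, l++
l=16 r=19: 24+39=63 <75, l++
l=17 r=19: 28+39=67 <75, l++
l=18 r=19: 36+39=75, found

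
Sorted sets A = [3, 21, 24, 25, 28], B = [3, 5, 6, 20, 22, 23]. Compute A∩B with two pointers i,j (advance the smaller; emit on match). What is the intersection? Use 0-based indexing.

[i=0,j=0] 3==3 emit → i++,j++
[i=1,j=1] 21>5 → j++
[i=1,j=2] 21>6 → j++
[i=1,j=3] 21>20 → j++
[i=1,j=4] 21<22 → i++
[i=2,j=4] 24>22 → j++
[i=2,j=5] 24>23 → j++

intersection = [3]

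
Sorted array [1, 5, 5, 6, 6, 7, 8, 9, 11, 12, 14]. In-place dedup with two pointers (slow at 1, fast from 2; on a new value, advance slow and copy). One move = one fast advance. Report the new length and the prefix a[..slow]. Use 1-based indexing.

length 9; prefix = [1, 5, 6, 7, 8, 9, 11, 12, 14]

slow=1 fast=2: a[fast]=5≠a[slow]=1 write a[2]=5, slow++,fast++
slow=2 fast=3: a[fast]=5=a[slow] dup, fast++
slow=2 fast=4: a[fast]=6≠a[slow]=5 write a[3]=6, slow++,fast++
slow=3 fast=5: a[fast]=6=a[slow] dup, fast++
slow=3 fast=6: a[fast]=7≠a[slow]=6 write a[4]=7, slow++,fast++
slow=4 fast=7: a[fast]=8≠a[slow]=7 write a[5]=8, slow++,fast++
slow=5 fast=8: a[fast]=9≠a[slow]=8 write a[6]=9, slow++,fast++
slow=6 fast=9: a[fast]=11≠a[slow]=9 write a[7]=11, slow++,fast++
slow=7 fast=10: a[fast]=12≠a[slow]=11 write a[8]=12, slow++,fast++
slow=8 fast=11: a[fast]=14≠a[slow]=12 write a[9]=14, slow++,fast++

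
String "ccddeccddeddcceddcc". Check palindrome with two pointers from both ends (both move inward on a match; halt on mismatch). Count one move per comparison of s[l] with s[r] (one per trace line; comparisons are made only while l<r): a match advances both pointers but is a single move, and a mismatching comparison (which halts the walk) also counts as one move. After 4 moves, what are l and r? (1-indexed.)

[1,19] 'c'=='c' → l++,r--
[2,18] 'c'=='c' → l++,r--
[3,17] 'd'=='d' → l++,r--
[4,16] 'd'=='d' → l++,r--

l=5, r=15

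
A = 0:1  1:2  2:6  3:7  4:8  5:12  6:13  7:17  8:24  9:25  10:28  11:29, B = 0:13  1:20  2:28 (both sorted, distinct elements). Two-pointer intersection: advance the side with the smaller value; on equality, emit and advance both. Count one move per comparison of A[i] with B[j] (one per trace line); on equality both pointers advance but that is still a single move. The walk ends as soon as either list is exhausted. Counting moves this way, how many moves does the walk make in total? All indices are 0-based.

12 moves

[i=0,j=0] 1<13 → i++
[i=1,j=0] 2<13 → i++
[i=2,j=0] 6<13 → i++
[i=3,j=0] 7<13 → i++
[i=4,j=0] 8<13 → i++
[i=5,j=0] 12<13 → i++
[i=6,j=0] 13==13 emit → i++,j++
[i=7,j=1] 17<20 → i++
[i=8,j=1] 24>20 → j++
[i=8,j=2] 24<28 → i++
[i=9,j=2] 25<28 → i++
[i=10,j=2] 28==28 emit → i++,j++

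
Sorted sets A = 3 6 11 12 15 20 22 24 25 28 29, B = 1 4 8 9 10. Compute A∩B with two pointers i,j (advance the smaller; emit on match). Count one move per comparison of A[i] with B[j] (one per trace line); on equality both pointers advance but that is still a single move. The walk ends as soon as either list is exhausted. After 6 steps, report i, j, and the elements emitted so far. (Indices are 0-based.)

i=2, j=4, emitted=[]

i=0 j=0: 3>1, j++
i=0 j=1: 3<4, i++
i=1 j=1: 6>4, j++
i=1 j=2: 6<8, i++
i=2 j=2: 11>8, j++
i=2 j=3: 11>9, j++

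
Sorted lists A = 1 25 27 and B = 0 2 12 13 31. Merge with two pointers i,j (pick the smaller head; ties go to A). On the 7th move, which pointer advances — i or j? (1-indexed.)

[i=1,j=1] A[i]=1>B[j]=0 take 0 → j++
[i=1,j=2] A[i]=1<=B[j]=2 take 1 → i++
[i=2,j=2] A[i]=25>B[j]=2 take 2 → j++
[i=2,j=3] A[i]=25>B[j]=12 take 12 → j++
[i=2,j=4] A[i]=25>B[j]=13 take 13 → j++
[i=2,j=5] A[i]=25<=B[j]=31 take 25 → i++
[i=3,j=5] A[i]=27<=B[j]=31 take 27 → i++

i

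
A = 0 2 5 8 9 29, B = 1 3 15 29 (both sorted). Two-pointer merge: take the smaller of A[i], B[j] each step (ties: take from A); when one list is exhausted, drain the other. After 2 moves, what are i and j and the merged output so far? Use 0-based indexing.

i=1, j=1, merged so far=[0, 1]

i=0 j=0: A[i]=0<=B[j]=1 take 0, i++
i=1 j=0: A[i]=2>B[j]=1 take 1, j++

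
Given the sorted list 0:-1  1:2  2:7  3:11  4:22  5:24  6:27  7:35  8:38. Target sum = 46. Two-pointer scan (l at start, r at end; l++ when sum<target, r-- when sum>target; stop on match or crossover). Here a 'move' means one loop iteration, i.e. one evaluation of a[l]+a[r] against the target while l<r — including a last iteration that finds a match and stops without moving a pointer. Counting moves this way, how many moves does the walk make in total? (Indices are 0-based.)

l=0 r=8: -1+38=37 <46, l++
l=1 r=8: 2+38=40 <46, l++
l=2 r=8: 7+38=45 <46, l++
l=3 r=8: 11+38=49 >46, r--
l=3 r=7: 11+35=46, found

5 moves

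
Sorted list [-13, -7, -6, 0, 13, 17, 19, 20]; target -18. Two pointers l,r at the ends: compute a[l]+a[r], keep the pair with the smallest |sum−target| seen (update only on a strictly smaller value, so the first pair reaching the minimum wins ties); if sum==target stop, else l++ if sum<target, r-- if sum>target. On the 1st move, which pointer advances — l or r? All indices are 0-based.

r

l=0 r=7: -13+20=7 d=25 *, r--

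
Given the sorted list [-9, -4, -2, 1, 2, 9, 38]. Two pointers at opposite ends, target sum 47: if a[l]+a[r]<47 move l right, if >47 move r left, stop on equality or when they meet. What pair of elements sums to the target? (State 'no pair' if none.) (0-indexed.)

[0,6] -9+38=29 <47 → l++
[1,6] -4+38=34 <47 → l++
[2,6] -2+38=36 <47 → l++
[3,6] 1+38=39 <47 → l++
[4,6] 2+38=40 <47 → l++
[5,6] 9+38=47 → found

(9, 38)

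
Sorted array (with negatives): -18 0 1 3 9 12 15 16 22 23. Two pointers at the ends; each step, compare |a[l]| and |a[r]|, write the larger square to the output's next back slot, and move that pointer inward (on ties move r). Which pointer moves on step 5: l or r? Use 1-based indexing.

r

l=1 r=10: |-18|<=|23| out[10]=529, r--
l=1 r=9: |-18|<=|22| out[9]=484, r--
l=1 r=8: |-18|>|16| out[8]=324, l++
l=2 r=8: |0|<=|16| out[7]=256, r--
l=2 r=7: |0|<=|15| out[6]=225, r--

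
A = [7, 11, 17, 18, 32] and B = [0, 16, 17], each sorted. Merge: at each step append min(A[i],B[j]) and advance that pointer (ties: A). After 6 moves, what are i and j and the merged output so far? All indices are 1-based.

i=4, j=4, merged so far=[0, 7, 11, 16, 17, 17]

[i=1,j=1] A[i]=7>B[j]=0 take 0 → j++
[i=1,j=2] A[i]=7<=B[j]=16 take 7 → i++
[i=2,j=2] A[i]=11<=B[j]=16 take 11 → i++
[i=3,j=2] A[i]=17>B[j]=16 take 16 → j++
[i=3,j=3] A[i]=17<=B[j]=17 take 17 → i++
[i=4,j=3] A[i]=18>B[j]=17 take 17 → j++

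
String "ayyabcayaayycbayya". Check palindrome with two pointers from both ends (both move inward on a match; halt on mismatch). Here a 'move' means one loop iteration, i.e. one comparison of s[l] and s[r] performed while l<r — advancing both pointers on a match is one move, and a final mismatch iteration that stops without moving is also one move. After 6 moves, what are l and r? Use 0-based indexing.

l=6, r=11

[0,17] 'a'=='a' → l++,r--
[1,16] 'y'=='y' → l++,r--
[2,15] 'y'=='y' → l++,r--
[3,14] 'a'=='a' → l++,r--
[4,13] 'b'=='b' → l++,r--
[5,12] 'c'=='c' → l++,r--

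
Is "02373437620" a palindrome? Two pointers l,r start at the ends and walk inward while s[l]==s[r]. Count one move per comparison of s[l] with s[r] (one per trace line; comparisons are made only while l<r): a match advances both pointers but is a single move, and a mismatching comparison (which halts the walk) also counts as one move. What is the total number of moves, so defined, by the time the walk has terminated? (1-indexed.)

l=1 r=11: '0'=='0', l++,r--
l=2 r=10: '2'=='2', l++,r--
l=3 r=9: '3'!='6', stop

3 moves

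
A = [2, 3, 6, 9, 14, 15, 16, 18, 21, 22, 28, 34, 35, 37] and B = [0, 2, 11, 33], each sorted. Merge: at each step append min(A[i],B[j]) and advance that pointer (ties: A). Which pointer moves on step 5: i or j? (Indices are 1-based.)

i=1 j=1: A[i]=2>B[j]=0 take 0, j++
i=1 j=2: A[i]=2<=B[j]=2 take 2, i++
i=2 j=2: A[i]=3>B[j]=2 take 2, j++
i=2 j=3: A[i]=3<=B[j]=11 take 3, i++
i=3 j=3: A[i]=6<=B[j]=11 take 6, i++

i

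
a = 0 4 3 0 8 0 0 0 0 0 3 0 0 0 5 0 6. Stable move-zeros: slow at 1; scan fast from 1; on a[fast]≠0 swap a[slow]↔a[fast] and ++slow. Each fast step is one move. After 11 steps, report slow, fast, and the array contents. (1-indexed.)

(s=1,f=1) a[fast]=0 → fast++
(s=1,f=2) a[fast]=4≠0 swap→a[1]=4 → slow++,fast++
(s=2,f=3) a[fast]=3≠0 swap→a[2]=3 → slow++,fast++
(s=3,f=4) a[fast]=0 → fast++
(s=3,f=5) a[fast]=8≠0 swap→a[3]=8 → slow++,fast++
(s=4,f=6) a[fast]=0 → fast++
(s=4,f=7) a[fast]=0 → fast++
(s=4,f=8) a[fast]=0 → fast++
(s=4,f=9) a[fast]=0 → fast++
(s=4,f=10) a[fast]=0 → fast++
(s=4,f=11) a[fast]=3≠0 swap→a[4]=3 → slow++,fast++

slow=5, fast=12, a=[4, 3, 8, 3, 0, 0, 0, 0, 0, 0, 0, 0, 0, 0, 5, 0, 6]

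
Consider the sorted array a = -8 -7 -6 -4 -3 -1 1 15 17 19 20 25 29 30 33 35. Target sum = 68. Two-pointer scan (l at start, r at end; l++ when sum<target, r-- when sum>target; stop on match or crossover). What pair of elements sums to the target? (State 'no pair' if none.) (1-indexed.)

(33, 35)

l=1 r=16: -8+35=27 <68, l++
l=2 r=16: -7+35=28 <68, l++
l=3 r=16: -6+35=29 <68, l++
l=4 r=16: -4+35=31 <68, l++
l=5 r=16: -3+35=32 <68, l++
l=6 r=16: -1+35=34 <68, l++
l=7 r=16: 1+35=36 <68, l++
l=8 r=16: 15+35=50 <68, l++
l=9 r=16: 17+35=52 <68, l++
l=10 r=16: 19+35=54 <68, l++
l=11 r=16: 20+35=55 <68, l++
l=12 r=16: 25+35=60 <68, l++
l=13 r=16: 29+35=64 <68, l++
l=14 r=16: 30+35=65 <68, l++
l=15 r=16: 33+35=68, found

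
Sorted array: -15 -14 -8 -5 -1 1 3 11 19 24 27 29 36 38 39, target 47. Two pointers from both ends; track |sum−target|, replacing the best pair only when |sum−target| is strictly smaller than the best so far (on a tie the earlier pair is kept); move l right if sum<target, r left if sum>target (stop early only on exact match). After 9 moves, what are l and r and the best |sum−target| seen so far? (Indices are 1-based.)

l=1 r=15: -15+39=24 d=23 *, l++
l=2 r=15: -14+39=25 d=22 *, l++
l=3 r=15: -8+39=31 d=16 *, l++
l=4 r=15: -5+39=34 d=13 *, l++
l=5 r=15: -1+39=38 d=9 *, l++
l=6 r=15: 1+39=40 d=7 *, l++
l=7 r=15: 3+39=42 d=5 *, l++
l=8 r=15: 11+39=50 d=3 *, r--
l=8 r=14: 11+38=49 d=2 *, r--

l=8, r=13, best |Δ|=2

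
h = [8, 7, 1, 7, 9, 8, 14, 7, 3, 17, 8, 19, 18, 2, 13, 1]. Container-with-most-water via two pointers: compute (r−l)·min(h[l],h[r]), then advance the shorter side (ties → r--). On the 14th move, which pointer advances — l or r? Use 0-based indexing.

l

l=0 r=15: min(8,1)*15=15 best=15 *, r--
l=0 r=14: min(8,13)*14=112 best=112 *, l++
l=1 r=14: min(7,13)*13=91 best=112, l++
l=2 r=14: min(1,13)*12=12 best=112, l++
l=3 r=14: min(7,13)*11=77 best=112, l++
l=4 r=14: min(9,13)*10=90 best=112, l++
l=5 r=14: min(8,13)*9=72 best=112, l++
l=6 r=14: min(14,13)*8=104 best=112, r--
l=6 r=13: min(14,2)*7=14 best=112, r--
l=6 r=12: min(14,18)*6=84 best=112, l++
l=7 r=12: min(7,18)*5=35 best=112, l++
l=8 r=12: min(3,18)*4=12 best=112, l++
l=9 r=12: min(17,18)*3=51 best=112, l++
l=10 r=12: min(8,18)*2=16 best=112, l++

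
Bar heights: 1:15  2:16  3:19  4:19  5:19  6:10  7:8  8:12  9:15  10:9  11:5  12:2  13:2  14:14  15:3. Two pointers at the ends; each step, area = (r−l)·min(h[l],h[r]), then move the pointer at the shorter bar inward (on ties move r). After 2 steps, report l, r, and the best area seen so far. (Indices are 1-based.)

l=1, r=13, best area=182

l=1 r=15: min(15,3)*14=42 best=42 *, r--
l=1 r=14: min(15,14)*13=182 best=182 *, r--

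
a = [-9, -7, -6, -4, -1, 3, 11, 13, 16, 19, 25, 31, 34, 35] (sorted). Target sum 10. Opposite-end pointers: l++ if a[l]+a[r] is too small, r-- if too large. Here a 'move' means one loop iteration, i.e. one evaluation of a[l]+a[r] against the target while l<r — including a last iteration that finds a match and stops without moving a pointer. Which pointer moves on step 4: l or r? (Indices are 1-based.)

r

l=1 r=14: -9+35=26 >10, r--
l=1 r=13: -9+34=25 >10, r--
l=1 r=12: -9+31=22 >10, r--
l=1 r=11: -9+25=16 >10, r--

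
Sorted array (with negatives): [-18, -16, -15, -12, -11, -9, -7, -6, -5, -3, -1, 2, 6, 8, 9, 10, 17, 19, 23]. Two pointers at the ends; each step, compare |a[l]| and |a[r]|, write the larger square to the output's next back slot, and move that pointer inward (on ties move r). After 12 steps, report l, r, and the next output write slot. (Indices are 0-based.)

l=6, r=12, next write slot=6

[0,18] |-18|<=|23| out[18]=529 → r--
[0,17] |-18|<=|19| out[17]=361 → r--
[0,16] |-18|>|17| out[16]=324 → l++
[1,16] |-16|<=|17| out[15]=289 → r--
[1,15] |-16|>|10| out[14]=256 → l++
[2,15] |-15|>|10| out[13]=225 → l++
[3,15] |-12|>|10| out[12]=144 → l++
[4,15] |-11|>|10| out[11]=121 → l++
[5,15] |-9|<=|10| out[10]=100 → r--
[5,14] |-9|<=|9| out[9]=81 → r--
[5,13] |-9|>|8| out[8]=81 → l++
[6,13] |-7|<=|8| out[7]=64 → r--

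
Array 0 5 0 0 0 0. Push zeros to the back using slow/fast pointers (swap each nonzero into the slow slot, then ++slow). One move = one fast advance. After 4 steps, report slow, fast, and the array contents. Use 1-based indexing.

(s=1,f=1) a[fast]=0 → fast++
(s=1,f=2) a[fast]=5≠0 swap→a[1]=5 → slow++,fast++
(s=2,f=3) a[fast]=0 → fast++
(s=2,f=4) a[fast]=0 → fast++

slow=2, fast=5, a=[5, 0, 0, 0, 0, 0]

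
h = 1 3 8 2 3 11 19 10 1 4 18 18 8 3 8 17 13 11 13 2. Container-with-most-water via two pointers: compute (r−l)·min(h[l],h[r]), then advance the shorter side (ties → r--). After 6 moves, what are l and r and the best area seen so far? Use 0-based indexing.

l=5, r=18, best area=128

[0,19] min(1,2)*19=19 best=19 * → l++
[1,19] min(3,2)*18=36 best=36 * → r--
[1,18] min(3,13)*17=51 best=51 * → l++
[2,18] min(8,13)*16=128 best=128 * → l++
[3,18] min(2,13)*15=30 best=128 → l++
[4,18] min(3,13)*14=42 best=128 → l++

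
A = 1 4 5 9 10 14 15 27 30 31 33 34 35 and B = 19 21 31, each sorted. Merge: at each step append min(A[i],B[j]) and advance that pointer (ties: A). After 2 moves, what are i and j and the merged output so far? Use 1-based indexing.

i=3, j=1, merged so far=[1, 4]

i=1 j=1: A[i]=1<=B[j]=19 take 1, i++
i=2 j=1: A[i]=4<=B[j]=19 take 4, i++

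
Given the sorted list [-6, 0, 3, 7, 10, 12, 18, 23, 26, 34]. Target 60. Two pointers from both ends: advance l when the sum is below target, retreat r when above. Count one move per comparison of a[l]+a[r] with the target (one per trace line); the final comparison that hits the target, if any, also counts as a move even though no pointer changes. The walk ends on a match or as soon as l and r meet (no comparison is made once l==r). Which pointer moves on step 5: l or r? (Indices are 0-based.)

[0,9] -6+34=28 <60 → l++
[1,9] 0+34=34 <60 → l++
[2,9] 3+34=37 <60 → l++
[3,9] 7+34=41 <60 → l++
[4,9] 10+34=44 <60 → l++

l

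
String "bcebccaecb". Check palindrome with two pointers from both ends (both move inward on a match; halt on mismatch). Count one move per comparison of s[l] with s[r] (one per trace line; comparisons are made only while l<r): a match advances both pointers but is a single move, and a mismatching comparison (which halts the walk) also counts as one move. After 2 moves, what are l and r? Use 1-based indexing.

[1,10] 'b'=='b' → l++,r--
[2,9] 'c'=='c' → l++,r--

l=3, r=8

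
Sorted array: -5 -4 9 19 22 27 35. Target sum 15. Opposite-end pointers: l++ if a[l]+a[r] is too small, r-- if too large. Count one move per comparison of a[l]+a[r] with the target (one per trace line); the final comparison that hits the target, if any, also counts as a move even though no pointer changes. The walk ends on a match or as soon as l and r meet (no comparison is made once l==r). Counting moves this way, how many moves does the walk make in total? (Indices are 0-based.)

5 moves

l=0 r=6: -5+35=30 >15, r--
l=0 r=5: -5+27=22 >15, r--
l=0 r=4: -5+22=17 >15, r--
l=0 r=3: -5+19=14 <15, l++
l=1 r=3: -4+19=15, found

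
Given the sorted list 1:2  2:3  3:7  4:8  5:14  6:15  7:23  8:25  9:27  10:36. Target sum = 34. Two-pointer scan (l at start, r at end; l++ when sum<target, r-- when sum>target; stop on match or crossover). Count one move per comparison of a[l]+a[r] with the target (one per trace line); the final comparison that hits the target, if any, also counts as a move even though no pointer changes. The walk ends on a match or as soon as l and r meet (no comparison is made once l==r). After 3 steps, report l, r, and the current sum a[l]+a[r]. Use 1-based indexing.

l=3, r=9, sum=34

l=1 r=10: 2+36=38 >34, r--
l=1 r=9: 2+27=29 <34, l++
l=2 r=9: 3+27=30 <34, l++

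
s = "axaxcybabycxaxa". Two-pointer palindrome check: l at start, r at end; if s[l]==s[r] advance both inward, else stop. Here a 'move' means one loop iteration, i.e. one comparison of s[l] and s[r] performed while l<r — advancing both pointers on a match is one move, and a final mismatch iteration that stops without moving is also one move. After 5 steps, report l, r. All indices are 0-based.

l=5, r=9

l=0 r=14: 'a'=='a', l++,r--
l=1 r=13: 'x'=='x', l++,r--
l=2 r=12: 'a'=='a', l++,r--
l=3 r=11: 'x'=='x', l++,r--
l=4 r=10: 'c'=='c', l++,r--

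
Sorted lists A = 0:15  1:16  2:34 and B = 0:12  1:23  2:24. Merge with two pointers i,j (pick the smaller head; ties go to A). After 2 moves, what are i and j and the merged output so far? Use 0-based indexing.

i=0 j=0: A[i]=15>B[j]=12 take 12, j++
i=0 j=1: A[i]=15<=B[j]=23 take 15, i++

i=1, j=1, merged so far=[12, 15]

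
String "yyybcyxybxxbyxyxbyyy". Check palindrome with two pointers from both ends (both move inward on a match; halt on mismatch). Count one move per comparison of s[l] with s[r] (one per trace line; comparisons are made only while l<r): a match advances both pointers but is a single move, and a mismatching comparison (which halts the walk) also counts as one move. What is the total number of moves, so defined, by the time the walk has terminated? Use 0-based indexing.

5 moves

[0,19] 'y'=='y' → l++,r--
[1,18] 'y'=='y' → l++,r--
[2,17] 'y'=='y' → l++,r--
[3,16] 'b'=='b' → l++,r--
[4,15] 'c'!='x' → stop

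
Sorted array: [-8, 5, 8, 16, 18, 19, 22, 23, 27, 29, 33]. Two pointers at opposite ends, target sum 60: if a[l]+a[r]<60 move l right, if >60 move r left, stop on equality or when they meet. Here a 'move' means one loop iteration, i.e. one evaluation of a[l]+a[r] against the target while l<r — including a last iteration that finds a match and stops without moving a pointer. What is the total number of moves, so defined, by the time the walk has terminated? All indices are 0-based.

9 moves

[0,10] -8+33=25 <60 → l++
[1,10] 5+33=38 <60 → l++
[2,10] 8+33=41 <60 → l++
[3,10] 16+33=49 <60 → l++
[4,10] 18+33=51 <60 → l++
[5,10] 19+33=52 <60 → l++
[6,10] 22+33=55 <60 → l++
[7,10] 23+33=56 <60 → l++
[8,10] 27+33=60 → found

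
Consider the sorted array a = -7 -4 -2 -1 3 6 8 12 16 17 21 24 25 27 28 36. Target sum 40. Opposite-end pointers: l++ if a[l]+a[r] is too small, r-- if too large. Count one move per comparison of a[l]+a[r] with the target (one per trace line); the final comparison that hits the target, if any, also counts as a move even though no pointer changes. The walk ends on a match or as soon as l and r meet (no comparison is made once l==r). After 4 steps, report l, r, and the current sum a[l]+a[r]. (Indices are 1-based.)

l=5, r=16, sum=39

[1,16] -7+36=29 <40 → l++
[2,16] -4+36=32 <40 → l++
[3,16] -2+36=34 <40 → l++
[4,16] -1+36=35 <40 → l++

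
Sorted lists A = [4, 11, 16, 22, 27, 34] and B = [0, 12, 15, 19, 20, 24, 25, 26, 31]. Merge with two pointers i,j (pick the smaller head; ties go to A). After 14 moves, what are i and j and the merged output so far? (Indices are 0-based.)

i=5, j=9, merged so far=[0, 4, 11, 12, 15, 16, 19, 20, 22, 24, 25, 26, 27, 31]

[i=0,j=0] A[i]=4>B[j]=0 take 0 → j++
[i=0,j=1] A[i]=4<=B[j]=12 take 4 → i++
[i=1,j=1] A[i]=11<=B[j]=12 take 11 → i++
[i=2,j=1] A[i]=16>B[j]=12 take 12 → j++
[i=2,j=2] A[i]=16>B[j]=15 take 15 → j++
[i=2,j=3] A[i]=16<=B[j]=19 take 16 → i++
[i=3,j=3] A[i]=22>B[j]=19 take 19 → j++
[i=3,j=4] A[i]=22>B[j]=20 take 20 → j++
[i=3,j=5] A[i]=22<=B[j]=24 take 22 → i++
[i=4,j=5] A[i]=27>B[j]=24 take 24 → j++
[i=4,j=6] A[i]=27>B[j]=25 take 25 → j++
[i=4,j=7] A[i]=27>B[j]=26 take 26 → j++
[i=4,j=8] A[i]=27<=B[j]=31 take 27 → i++
[i=5,j=8] A[i]=34>B[j]=31 take 31 → j++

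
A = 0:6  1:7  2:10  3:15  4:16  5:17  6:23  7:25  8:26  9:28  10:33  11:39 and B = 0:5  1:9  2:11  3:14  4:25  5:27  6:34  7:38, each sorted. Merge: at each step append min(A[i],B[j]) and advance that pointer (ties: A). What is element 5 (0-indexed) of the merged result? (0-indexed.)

i=0 j=0: A[i]=6>B[j]=5 take 5, j++
i=0 j=1: A[i]=6<=B[j]=9 take 6, i++
i=1 j=1: A[i]=7<=B[j]=9 take 7, i++
i=2 j=1: A[i]=10>B[j]=9 take 9, j++
i=2 j=2: A[i]=10<=B[j]=11 take 10, i++
i=3 j=2: A[i]=15>B[j]=11 take 11, j++
i=3 j=3: A[i]=15>B[j]=14 take 14, j++
i=3 j=4: A[i]=15<=B[j]=25 take 15, i++
i=4 j=4: A[i]=16<=B[j]=25 take 16, i++
i=5 j=4: A[i]=17<=B[j]=25 take 17, i++
i=6 j=4: A[i]=23<=B[j]=25 take 23, i++
i=7 j=4: A[i]=25<=B[j]=25 take 25, i++
i=8 j=4: A[i]=26>B[j]=25 take 25, j++
i=8 j=5: A[i]=26<=B[j]=27 take 26, i++
i=9 j=5: A[i]=28>B[j]=27 take 27, j++
i=9 j=6: A[i]=28<=B[j]=34 take 28, i++
i=10 j=6: A[i]=33<=B[j]=34 take 33, i++
i=11 j=6: A[i]=39>B[j]=34 take 34, j++
i=11 j=7: A[i]=39>B[j]=38 take 38, j++
i=11 j=8: B done, take A[i]=39, i++

merged[5] = 11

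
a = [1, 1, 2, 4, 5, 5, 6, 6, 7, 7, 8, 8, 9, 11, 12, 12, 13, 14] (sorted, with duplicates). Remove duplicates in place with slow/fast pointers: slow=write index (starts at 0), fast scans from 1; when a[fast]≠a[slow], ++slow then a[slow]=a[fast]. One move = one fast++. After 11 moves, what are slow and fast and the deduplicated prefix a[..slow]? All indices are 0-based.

slow=0 fast=1: a[fast]=1=a[slow] dup, fast++
slow=0 fast=2: a[fast]=2≠a[slow]=1 write a[1]=2, slow++,fast++
slow=1 fast=3: a[fast]=4≠a[slow]=2 write a[2]=4, slow++,fast++
slow=2 fast=4: a[fast]=5≠a[slow]=4 write a[3]=5, slow++,fast++
slow=3 fast=5: a[fast]=5=a[slow] dup, fast++
slow=3 fast=6: a[fast]=6≠a[slow]=5 write a[4]=6, slow++,fast++
slow=4 fast=7: a[fast]=6=a[slow] dup, fast++
slow=4 fast=8: a[fast]=7≠a[slow]=6 write a[5]=7, slow++,fast++
slow=5 fast=9: a[fast]=7=a[slow] dup, fast++
slow=5 fast=10: a[fast]=8≠a[slow]=7 write a[6]=8, slow++,fast++
slow=6 fast=11: a[fast]=8=a[slow] dup, fast++

slow=6, fast=12, prefix=[1, 2, 4, 5, 6, 7, 8]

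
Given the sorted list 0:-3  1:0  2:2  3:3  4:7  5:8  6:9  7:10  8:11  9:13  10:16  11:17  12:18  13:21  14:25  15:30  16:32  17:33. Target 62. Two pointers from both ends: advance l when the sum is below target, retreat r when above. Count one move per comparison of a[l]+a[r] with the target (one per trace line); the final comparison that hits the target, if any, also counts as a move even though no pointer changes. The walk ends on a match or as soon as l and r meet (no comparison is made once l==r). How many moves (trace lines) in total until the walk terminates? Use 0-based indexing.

17 moves

l=0 r=17: -3+33=30 <62, l++
l=1 r=17: 0+33=33 <62, l++
l=2 r=17: 2+33=35 <62, l++
l=3 r=17: 3+33=36 <62, l++
l=4 r=17: 7+33=40 <62, l++
l=5 r=17: 8+33=41 <62, l++
l=6 r=17: 9+33=42 <62, l++
l=7 r=17: 10+33=43 <62, l++
l=8 r=17: 11+33=44 <62, l++
l=9 r=17: 13+33=46 <62, l++
l=10 r=17: 16+33=49 <62, l++
l=11 r=17: 17+33=50 <62, l++
l=12 r=17: 18+33=51 <62, l++
l=13 r=17: 21+33=54 <62, l++
l=14 r=17: 25+33=58 <62, l++
l=15 r=17: 30+33=63 >62, r--
l=15 r=16: 30+32=62, found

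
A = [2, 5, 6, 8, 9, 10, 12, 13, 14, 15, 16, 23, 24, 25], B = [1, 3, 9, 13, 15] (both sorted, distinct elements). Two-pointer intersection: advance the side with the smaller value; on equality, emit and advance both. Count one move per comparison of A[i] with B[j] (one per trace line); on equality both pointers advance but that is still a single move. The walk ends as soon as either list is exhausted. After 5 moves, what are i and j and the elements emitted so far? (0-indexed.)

i=0 j=0: 2>1, j++
i=0 j=1: 2<3, i++
i=1 j=1: 5>3, j++
i=1 j=2: 5<9, i++
i=2 j=2: 6<9, i++

i=3, j=2, emitted=[]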